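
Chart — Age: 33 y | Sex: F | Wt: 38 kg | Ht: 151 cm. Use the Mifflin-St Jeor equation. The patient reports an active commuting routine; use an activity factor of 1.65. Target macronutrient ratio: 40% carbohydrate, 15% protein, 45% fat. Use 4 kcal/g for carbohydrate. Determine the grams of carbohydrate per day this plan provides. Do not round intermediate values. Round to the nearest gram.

165 g/day

Mifflin-St Jeor (female): BMR = 10(38) + 6.25(151) − 5(33) − 161 = 380 + 943.75 − 165 − 161 = 997.75 kcal/day.
TEE = 997.75 × 1.65 = 1646.2875 kcal/day.
Carbohydrate energy = 40% × 1646.2875 = 658.515 kcal.
Carbohydrate = 658.515 ÷ 4 kcal/g = 164.6288 g.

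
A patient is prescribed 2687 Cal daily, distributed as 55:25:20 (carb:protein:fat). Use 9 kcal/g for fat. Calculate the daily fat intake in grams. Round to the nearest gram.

Fat energy = 20% × 2687 = 537.4 kcal.
At 9 kcal/g: 537.4 ÷ 9 = 59.7111 g.

60 g/day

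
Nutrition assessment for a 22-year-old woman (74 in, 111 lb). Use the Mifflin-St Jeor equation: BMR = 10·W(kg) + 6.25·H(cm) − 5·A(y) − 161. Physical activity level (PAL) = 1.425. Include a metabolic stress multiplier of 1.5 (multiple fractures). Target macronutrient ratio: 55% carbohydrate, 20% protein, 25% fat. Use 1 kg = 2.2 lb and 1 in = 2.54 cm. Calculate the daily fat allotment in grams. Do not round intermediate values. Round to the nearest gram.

Convert to metric: weight = 111 ÷ 2.2 = 50.4545 kg; height = 74 × 2.54 = 187.96 cm.
Mifflin-St Jeor (female): BMR = 10(50.4545) + 6.25(187.96) − 5(22) − 161 = 504.5455 + 1174.75 − 110 − 161 = 1408.2955 kcal/day.
TEE = 1408.2955 × 1.425 = 2006.821 kcal/day.
With stress factor 1.5: 2006.821 × 1.5 = 3010.2315 kcal/day.
Fat energy = 25% × 3010.2315 = 752.5579 kcal.
Fat = 752.5579 ÷ 9 kcal/g = 83.6175 g.

84 g/day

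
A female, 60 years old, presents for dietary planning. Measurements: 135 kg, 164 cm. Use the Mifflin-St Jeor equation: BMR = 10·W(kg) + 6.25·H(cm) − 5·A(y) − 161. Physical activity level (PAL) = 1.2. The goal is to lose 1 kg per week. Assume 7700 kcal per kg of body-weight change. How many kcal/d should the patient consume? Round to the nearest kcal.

1197 kcal/d

Mifflin-St Jeor (female): BMR = 10(135) + 6.25(164) − 5(60) − 161 = 1350 + 1025 − 300 − 161 = 1914 kcal/day.
TEE = 1914 × 1.2 = 2296.8 kcal/day.
Required daily deficit = 1 × 7700 ÷ 7 = 1100 kcal/day.
Target intake = 2296.8 − 1100 = 1196.8 kcal/day.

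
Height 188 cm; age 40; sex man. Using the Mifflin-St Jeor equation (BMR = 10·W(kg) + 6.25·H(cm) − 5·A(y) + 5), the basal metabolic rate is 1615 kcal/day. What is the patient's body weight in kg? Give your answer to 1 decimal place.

63.5 kg

1615 = 10·W + 6.25(188) − 5(40) + 5
10·W = 1615 − 980 = 635, so W = 63.5 kg.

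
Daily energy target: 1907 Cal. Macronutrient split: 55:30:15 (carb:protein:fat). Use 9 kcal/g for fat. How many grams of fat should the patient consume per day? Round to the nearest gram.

32 g/day

Fat energy = 15% × 1907 = 286.05 kcal.
At 9 kcal/g: 286.05 ÷ 9 = 31.7833 g.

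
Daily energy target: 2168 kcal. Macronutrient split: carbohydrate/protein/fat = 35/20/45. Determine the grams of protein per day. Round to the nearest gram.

Protein energy = 20% × 2168 = 433.6 kcal.
At 4 kcal/g: 433.6 ÷ 4 = 108.4 g.

108 g/day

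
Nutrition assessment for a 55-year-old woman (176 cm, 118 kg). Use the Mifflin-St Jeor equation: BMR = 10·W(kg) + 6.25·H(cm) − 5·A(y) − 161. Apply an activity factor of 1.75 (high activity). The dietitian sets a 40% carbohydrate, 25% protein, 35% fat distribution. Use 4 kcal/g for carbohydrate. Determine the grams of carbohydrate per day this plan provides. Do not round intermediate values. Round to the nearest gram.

323 g/day

Mifflin-St Jeor (female): BMR = 10(118) + 6.25(176) − 5(55) − 161 = 1180 + 1100 − 275 − 161 = 1844 kcal/day.
TEE = 1844 × 1.75 = 3227 kcal/day.
Carbohydrate energy = 40% × 3227 = 1290.8 kcal.
Carbohydrate = 1290.8 ÷ 4 kcal/g = 322.7 g.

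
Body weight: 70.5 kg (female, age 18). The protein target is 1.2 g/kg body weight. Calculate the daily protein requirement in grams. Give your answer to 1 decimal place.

Protein = 1.2 g/kg × 70.5 kg = 84.6 g/day.

84.6 g/day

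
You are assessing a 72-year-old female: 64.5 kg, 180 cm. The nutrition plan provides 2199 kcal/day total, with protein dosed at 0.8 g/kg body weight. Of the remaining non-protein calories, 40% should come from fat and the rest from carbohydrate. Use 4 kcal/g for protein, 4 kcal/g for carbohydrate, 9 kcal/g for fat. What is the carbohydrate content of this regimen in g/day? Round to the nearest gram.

Protein = 0.8 × 64.5 = 51.6 g → 51.6 × 4 = 206.4 kcal.
Non-protein calories = 2199 − 206.4 = 1992.6 kcal.
Fat: 40% × 1992.6 = 797.04 kcal; carbohydrate: 1195.56 kcal.
Carbohydrate: 1195.56 kcal ÷ 4 kcal/g = 298.89 g.

299 g/day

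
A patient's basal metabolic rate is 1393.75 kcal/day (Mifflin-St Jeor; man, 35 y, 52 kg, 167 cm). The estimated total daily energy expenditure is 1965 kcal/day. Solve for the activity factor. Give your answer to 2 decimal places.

Activity factor = TEE ÷ BMR = 1965 ÷ 1393.75 = 1.41.

1.41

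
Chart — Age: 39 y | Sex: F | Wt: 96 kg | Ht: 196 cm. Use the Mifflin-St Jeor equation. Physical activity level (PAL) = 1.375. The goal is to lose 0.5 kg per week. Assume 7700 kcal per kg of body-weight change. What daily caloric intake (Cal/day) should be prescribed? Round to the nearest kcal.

1965 Cal/day

Mifflin-St Jeor (female): BMR = 10(96) + 6.25(196) − 5(39) − 161 = 960 + 1225 − 195 − 161 = 1829 kcal/day.
TEE = 1829 × 1.375 = 2514.875 kcal/day.
Required daily deficit = 0.5 × 7700 ÷ 7 = 550 kcal/day.
Target intake = 2514.875 − 550 = 1964.875 kcal/day.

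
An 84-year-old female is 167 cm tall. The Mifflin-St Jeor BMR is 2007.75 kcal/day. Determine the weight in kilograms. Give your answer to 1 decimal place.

154.5 kg

2007.75 = 10·W + 6.25(167) − 5(84) − 161
10·W = 2007.75 − 462.75 = 1545, so W = 154.5 kg.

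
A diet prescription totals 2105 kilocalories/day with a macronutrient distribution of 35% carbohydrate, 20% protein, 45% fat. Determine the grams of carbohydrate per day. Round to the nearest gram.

184 g/day

Carbohydrate energy = 35% × 2105 = 736.75 kcal.
At 4 kcal/g: 736.75 ÷ 4 = 184.1875 g.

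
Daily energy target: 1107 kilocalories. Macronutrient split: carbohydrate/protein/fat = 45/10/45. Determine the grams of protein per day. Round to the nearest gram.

28 g/day

Protein energy = 10% × 1107 = 110.7 kcal.
At 4 kcal/g: 110.7 ÷ 4 = 27.675 g.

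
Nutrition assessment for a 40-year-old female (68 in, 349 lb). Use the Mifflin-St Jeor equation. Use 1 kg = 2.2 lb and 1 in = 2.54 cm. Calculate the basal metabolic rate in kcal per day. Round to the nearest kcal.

Convert to metric: weight = 349 ÷ 2.2 = 158.6364 kg; height = 68 × 2.54 = 172.72 cm.
Mifflin-St Jeor (female): BMR = 10(158.6364) + 6.25(172.72) − 5(40) − 161 = 1586.3636 + 1079.5 − 200 − 161 = 2304.8636 kcal/day.

2305 kcal per day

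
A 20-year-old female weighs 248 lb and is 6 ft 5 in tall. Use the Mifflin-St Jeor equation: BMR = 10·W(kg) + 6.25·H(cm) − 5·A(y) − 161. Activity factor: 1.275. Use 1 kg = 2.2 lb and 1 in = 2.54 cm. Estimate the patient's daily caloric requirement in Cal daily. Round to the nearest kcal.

Convert to metric: weight = 248 ÷ 2.2 = 112.7273 kg; height = (6×12 + 5) × 2.54 = 77 × 2.54 = 195.58 cm.
Mifflin-St Jeor (female): BMR = 10(112.7273) + 6.25(195.58) − 5(20) − 161 = 1127.2727 + 1222.375 − 100 − 161 = 2088.6477 kcal/day.
TEE = BMR × activity factor = 2088.6477 × 1.275 = 2663.0259 kcal/day.

2663 Cal daily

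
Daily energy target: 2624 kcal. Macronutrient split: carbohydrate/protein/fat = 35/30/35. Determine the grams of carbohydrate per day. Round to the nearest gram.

Carbohydrate energy = 35% × 2624 = 918.4 kcal.
At 4 kcal/g: 918.4 ÷ 4 = 229.6 g.

230 g/day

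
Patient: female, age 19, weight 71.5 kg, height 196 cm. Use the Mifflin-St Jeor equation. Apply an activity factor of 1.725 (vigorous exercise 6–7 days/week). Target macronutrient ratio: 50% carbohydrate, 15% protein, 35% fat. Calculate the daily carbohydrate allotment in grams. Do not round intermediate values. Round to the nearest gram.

363 g/day

Mifflin-St Jeor (female): BMR = 10(71.5) + 6.25(196) − 5(19) − 161 = 715 + 1225 − 95 − 161 = 1684 kcal/day.
TEE = 1684 × 1.725 = 2904.9 kcal/day.
Carbohydrate energy = 50% × 2904.9 = 1452.45 kcal.
Carbohydrate = 1452.45 ÷ 4 kcal/g = 363.1125 g.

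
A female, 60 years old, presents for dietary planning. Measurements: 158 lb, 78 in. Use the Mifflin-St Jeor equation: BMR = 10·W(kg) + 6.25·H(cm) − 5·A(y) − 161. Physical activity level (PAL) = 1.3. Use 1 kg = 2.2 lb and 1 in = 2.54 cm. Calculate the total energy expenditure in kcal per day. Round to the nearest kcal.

1944 kcal per day

Convert to metric: weight = 158 ÷ 2.2 = 71.8182 kg; height = 78 × 2.54 = 198.12 cm.
Mifflin-St Jeor (female): BMR = 10(71.8182) + 6.25(198.12) − 5(60) − 161 = 718.1818 + 1238.25 − 300 − 161 = 1495.4318 kcal/day.
TEE = BMR × activity factor = 1495.4318 × 1.3 = 1944.0614 kcal/day.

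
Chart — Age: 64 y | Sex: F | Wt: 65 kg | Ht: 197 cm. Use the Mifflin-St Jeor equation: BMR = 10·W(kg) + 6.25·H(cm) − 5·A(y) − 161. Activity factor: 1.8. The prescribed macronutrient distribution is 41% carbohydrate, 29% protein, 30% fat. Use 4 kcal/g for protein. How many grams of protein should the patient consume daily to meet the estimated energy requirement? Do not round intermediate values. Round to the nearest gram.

Mifflin-St Jeor (female): BMR = 10(65) + 6.25(197) − 5(64) − 161 = 650 + 1231.25 − 320 − 161 = 1400.25 kcal/day.
TEE = 1400.25 × 1.8 = 2520.45 kcal/day.
Protein energy = 29% × 2520.45 = 730.9305 kcal.
Protein = 730.9305 ÷ 4 kcal/g = 182.7326 g.

183 g/day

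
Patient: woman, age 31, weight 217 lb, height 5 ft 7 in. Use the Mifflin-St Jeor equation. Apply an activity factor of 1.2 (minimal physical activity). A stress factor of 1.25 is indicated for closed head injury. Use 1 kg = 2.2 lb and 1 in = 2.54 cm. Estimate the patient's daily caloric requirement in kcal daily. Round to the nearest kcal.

Convert to metric: weight = 217 ÷ 2.2 = 98.6364 kg; height = (5×12 + 7) × 2.54 = 67 × 2.54 = 170.18 cm.
Mifflin-St Jeor (female): BMR = 10(98.6364) + 6.25(170.18) − 5(31) − 161 = 986.3636 + 1063.625 − 155 − 161 = 1733.9886 kcal/day.
TEE = BMR × activity factor = 1733.9886 × 1.2 = 2080.7864 kcal/day.
Apply stress factor: 2080.7864 × 1.25 = 2600.983 kcal/day.

2601 kcal daily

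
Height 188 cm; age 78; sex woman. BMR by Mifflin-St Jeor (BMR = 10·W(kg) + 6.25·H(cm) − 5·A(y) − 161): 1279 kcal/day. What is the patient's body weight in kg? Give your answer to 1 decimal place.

1279 = 10·W + 6.25(188) − 5(78) − 161
10·W = 1279 − 624 = 655, so W = 65.5 kg.

65.5 kg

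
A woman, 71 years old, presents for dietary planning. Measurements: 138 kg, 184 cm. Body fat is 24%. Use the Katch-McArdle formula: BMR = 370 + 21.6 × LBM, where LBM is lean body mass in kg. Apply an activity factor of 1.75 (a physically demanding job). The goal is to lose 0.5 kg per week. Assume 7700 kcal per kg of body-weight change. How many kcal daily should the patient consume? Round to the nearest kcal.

LBM = 138 × (1 − 0.24) = 104.88 kg. Katch-McArdle: BMR = 370 + 21.6 × 104.88 = 2635.408 kcal/day.
TEE = 2635.408 × 1.75 = 4611.964 kcal/day.
Required daily deficit = 0.5 × 7700 ÷ 7 = 550 kcal/day.
Target intake = 4611.964 − 550 = 4061.964 kcal/day.

4062 kcal daily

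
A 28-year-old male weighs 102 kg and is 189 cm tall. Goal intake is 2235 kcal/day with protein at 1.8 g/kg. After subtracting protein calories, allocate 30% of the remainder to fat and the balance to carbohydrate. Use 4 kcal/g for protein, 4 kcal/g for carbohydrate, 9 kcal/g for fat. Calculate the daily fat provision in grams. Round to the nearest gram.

Protein = 1.8 × 102 = 183.6 g → 183.6 × 4 = 734.4 kcal.
Non-protein calories = 2235 − 734.4 = 1500.6 kcal.
Fat: 30% × 1500.6 = 450.18 kcal; carbohydrate: 1050.42 kcal.
Fat: 450.18 kcal ÷ 9 kcal/g = 50.02 g.

50 g/day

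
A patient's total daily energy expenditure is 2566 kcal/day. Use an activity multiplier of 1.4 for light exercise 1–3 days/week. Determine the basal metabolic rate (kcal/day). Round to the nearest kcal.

1833 kcal/day

BMR = TEE ÷ activity factor = 2566 ÷ 1.4 = 1832.8571 kcal/day.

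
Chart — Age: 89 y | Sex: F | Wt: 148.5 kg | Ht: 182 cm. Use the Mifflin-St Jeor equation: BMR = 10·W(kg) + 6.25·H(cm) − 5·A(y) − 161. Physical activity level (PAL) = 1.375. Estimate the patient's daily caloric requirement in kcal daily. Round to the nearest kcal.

Mifflin-St Jeor (female): BMR = 10(148.5) + 6.25(182) − 5(89) − 161 = 1485 + 1137.5 − 445 − 161 = 2016.5 kcal/day.
TEE = BMR × activity factor = 2016.5 × 1.375 = 2772.6875 kcal/day.

2773 kcal daily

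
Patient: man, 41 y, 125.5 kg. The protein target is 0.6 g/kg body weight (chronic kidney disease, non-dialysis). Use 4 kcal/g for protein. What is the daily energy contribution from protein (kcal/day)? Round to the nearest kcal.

Protein = 0.6 g/kg × 125.5 kg = 75.3 g/day.
Protein energy = 75.3 g × 4 kcal/g = 301.2 kcal/day.

301 kcal/day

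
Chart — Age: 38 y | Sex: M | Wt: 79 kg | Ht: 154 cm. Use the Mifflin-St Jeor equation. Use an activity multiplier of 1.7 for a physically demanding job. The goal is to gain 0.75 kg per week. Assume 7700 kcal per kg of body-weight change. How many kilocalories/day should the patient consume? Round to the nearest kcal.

Mifflin-St Jeor (male): BMR = 10(79) + 6.25(154) − 5(38) + 5 = 790 + 962.5 − 190 + 5 = 1567.5 kcal/day.
TEE = 1567.5 × 1.7 = 2664.75 kcal/day.
Required daily surplus = 0.75 × 7700 ÷ 7 = 825 kcal/day.
Target intake = 2664.75 + 825 = 3489.75 kcal/day.

3490 kilocalories/day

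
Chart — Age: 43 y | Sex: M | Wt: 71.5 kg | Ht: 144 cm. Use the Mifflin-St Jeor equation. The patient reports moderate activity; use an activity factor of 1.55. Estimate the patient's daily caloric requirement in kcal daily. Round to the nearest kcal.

2178 kcal daily

Mifflin-St Jeor (male): BMR = 10(71.5) + 6.25(144) − 5(43) + 5 = 715 + 900 − 215 + 5 = 1405 kcal/day.
TEE = BMR × activity factor = 1405 × 1.55 = 2177.75 kcal/day.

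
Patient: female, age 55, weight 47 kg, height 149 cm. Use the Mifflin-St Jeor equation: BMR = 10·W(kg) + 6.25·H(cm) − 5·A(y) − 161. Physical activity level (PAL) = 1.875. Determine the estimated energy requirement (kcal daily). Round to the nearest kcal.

Mifflin-St Jeor (female): BMR = 10(47) + 6.25(149) − 5(55) − 161 = 470 + 931.25 − 275 − 161 = 965.25 kcal/day.
TEE = BMR × activity factor = 965.25 × 1.875 = 1809.8438 kcal/day.

1810 kcal daily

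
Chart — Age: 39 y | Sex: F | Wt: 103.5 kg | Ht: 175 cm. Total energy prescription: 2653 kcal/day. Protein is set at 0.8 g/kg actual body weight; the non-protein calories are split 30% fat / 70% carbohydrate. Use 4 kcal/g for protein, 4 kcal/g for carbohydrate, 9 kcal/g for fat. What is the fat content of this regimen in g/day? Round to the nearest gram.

77 g/day

Protein = 0.8 × 103.5 = 82.8 g → 82.8 × 4 = 331.2 kcal.
Non-protein calories = 2653 − 331.2 = 2321.8 kcal.
Fat: 30% × 2321.8 = 696.54 kcal; carbohydrate: 1625.26 kcal.
Fat: 696.54 kcal ÷ 9 kcal/g = 77.3933 g.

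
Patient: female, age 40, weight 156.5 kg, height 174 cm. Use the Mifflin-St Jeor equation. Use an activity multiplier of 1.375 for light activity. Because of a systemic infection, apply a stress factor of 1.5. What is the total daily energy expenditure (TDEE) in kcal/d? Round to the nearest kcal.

Mifflin-St Jeor (female): BMR = 10(156.5) + 6.25(174) − 5(40) − 161 = 1565 + 1087.5 − 200 − 161 = 2291.5 kcal/day.
TEE = BMR × activity factor = 2291.5 × 1.375 = 3150.8125 kcal/day.
Apply stress factor: 3150.8125 × 1.5 = 4726.2188 kcal/day.

4726 kcal/d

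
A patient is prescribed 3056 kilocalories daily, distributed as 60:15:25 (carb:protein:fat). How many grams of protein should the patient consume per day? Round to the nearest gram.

115 g/day

Protein energy = 15% × 3056 = 458.4 kcal.
At 4 kcal/g: 458.4 ÷ 4 = 114.6 g.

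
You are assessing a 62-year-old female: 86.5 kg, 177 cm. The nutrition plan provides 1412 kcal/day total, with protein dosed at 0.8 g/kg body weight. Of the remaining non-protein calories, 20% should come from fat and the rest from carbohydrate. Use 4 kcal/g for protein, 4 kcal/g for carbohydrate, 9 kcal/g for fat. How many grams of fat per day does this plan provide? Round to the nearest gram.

25 g/day

Protein = 0.8 × 86.5 = 69.2 g → 69.2 × 4 = 276.8 kcal.
Non-protein calories = 1412 − 276.8 = 1135.2 kcal.
Fat: 20% × 1135.2 = 227.04 kcal; carbohydrate: 908.16 kcal.
Fat: 227.04 kcal ÷ 9 kcal/g = 25.2267 g.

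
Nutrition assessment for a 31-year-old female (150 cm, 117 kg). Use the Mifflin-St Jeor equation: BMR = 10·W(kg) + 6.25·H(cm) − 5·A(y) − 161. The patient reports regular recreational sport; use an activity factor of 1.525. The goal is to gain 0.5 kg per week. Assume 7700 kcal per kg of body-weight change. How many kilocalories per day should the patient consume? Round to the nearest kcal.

3282 kilocalories per day

Mifflin-St Jeor (female): BMR = 10(117) + 6.25(150) − 5(31) − 161 = 1170 + 937.5 − 155 − 161 = 1791.5 kcal/day.
TEE = 1791.5 × 1.525 = 2732.0375 kcal/day.
Required daily surplus = 0.5 × 7700 ÷ 7 = 550 kcal/day.
Target intake = 2732.0375 + 550 = 3282.0375 kcal/day.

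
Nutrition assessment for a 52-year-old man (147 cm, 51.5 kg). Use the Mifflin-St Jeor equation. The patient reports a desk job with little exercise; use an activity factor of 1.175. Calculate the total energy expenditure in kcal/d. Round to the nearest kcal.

Mifflin-St Jeor (male): BMR = 10(51.5) + 6.25(147) − 5(52) + 5 = 515 + 918.75 − 260 + 5 = 1178.75 kcal/day.
TEE = BMR × activity factor = 1178.75 × 1.175 = 1385.0313 kcal/day.

1385 kcal/d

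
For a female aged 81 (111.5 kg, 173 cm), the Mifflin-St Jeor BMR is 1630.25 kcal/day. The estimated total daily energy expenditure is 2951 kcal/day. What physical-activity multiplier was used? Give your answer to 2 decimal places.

1.81

Activity factor = TEE ÷ BMR = 2951 ÷ 1630.25 = 1.81.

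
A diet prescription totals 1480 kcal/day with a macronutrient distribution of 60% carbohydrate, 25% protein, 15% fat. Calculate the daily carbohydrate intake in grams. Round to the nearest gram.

222 g/day

Carbohydrate energy = 60% × 1480 = 888 kcal.
At 4 kcal/g: 888 ÷ 4 = 222 g.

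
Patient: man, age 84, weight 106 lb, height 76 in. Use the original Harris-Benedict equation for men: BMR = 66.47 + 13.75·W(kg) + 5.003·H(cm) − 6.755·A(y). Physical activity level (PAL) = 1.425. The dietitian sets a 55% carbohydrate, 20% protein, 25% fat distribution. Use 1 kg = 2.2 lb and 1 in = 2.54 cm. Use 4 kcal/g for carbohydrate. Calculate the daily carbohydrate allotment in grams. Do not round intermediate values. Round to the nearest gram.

Convert to metric: weight = 106 ÷ 2.2 = 48.1818 kg; height = 76 × 2.54 = 193.04 cm.
Harris-Benedict: BMR = 66.47 + 13.75(48.1818) + 5.003(193.04) − 6.755(84) = 1127.3291 kcal/day.
TEE = 1127.3291 × 1.425 = 1606.444 kcal/day.
Carbohydrate energy = 55% × 1606.444 = 883.5442 kcal.
Carbohydrate = 883.5442 ÷ 4 kcal/g = 220.886 g.

221 g/day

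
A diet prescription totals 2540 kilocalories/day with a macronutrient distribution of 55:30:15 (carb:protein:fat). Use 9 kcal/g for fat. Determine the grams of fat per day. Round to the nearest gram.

42 g/day

Fat energy = 15% × 2540 = 381 kcal.
At 9 kcal/g: 381 ÷ 9 = 42.3333 g.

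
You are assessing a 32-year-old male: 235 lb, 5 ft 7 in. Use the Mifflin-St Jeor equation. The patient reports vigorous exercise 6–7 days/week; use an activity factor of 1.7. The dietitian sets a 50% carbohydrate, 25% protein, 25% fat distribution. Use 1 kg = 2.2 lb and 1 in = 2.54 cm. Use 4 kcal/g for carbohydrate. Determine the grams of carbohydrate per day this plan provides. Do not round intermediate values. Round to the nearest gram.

420 g/day

Convert to metric: weight = 235 ÷ 2.2 = 106.8182 kg; height = (5×12 + 7) × 2.54 = 67 × 2.54 = 170.18 cm.
Mifflin-St Jeor (male): BMR = 10(106.8182) + 6.25(170.18) − 5(32) + 5 = 1068.1818 + 1063.625 − 160 + 5 = 1976.8068 kcal/day.
TEE = 1976.8068 × 1.7 = 3360.5716 kcal/day.
Carbohydrate energy = 50% × 3360.5716 = 1680.2858 kcal.
Carbohydrate = 1680.2858 ÷ 4 kcal/g = 420.0714 g.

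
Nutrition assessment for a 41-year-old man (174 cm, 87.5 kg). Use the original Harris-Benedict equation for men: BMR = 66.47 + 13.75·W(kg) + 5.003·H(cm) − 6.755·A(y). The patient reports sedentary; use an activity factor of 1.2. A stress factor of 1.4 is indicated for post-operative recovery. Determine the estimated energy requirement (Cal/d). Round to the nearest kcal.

3130 Cal/d

Harris-Benedict: BMR = 66.47 + 13.75(87.5) + 5.003(174) − 6.755(41) = 1863.162 kcal/day.
TEE = BMR × activity factor = 1863.162 × 1.2 = 2235.7944 kcal/day.
Apply stress factor: 2235.7944 × 1.4 = 3130.1122 kcal/day.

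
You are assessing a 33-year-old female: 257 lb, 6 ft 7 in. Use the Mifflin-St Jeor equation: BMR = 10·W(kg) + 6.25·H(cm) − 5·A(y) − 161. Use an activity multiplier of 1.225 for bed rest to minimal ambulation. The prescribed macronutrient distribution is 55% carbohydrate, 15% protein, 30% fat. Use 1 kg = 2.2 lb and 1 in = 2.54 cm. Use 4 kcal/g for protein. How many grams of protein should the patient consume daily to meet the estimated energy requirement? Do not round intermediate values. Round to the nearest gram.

Convert to metric: weight = 257 ÷ 2.2 = 116.8182 kg; height = (6×12 + 7) × 2.54 = 79 × 2.54 = 200.66 cm.
Mifflin-St Jeor (female): BMR = 10(116.8182) + 6.25(200.66) − 5(33) − 161 = 1168.1818 + 1254.125 − 165 − 161 = 2096.3068 kcal/day.
TEE = 2096.3068 × 1.225 = 2567.9759 kcal/day.
Protein energy = 15% × 2567.9759 = 385.1964 kcal.
Protein = 385.1964 ÷ 4 kcal/g = 96.2991 g.

96 g/day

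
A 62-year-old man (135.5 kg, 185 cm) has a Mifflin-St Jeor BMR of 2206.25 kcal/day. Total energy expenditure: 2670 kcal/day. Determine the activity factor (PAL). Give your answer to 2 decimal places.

1.21

Activity factor = TEE ÷ BMR = 2670 ÷ 2206.25 = 1.21.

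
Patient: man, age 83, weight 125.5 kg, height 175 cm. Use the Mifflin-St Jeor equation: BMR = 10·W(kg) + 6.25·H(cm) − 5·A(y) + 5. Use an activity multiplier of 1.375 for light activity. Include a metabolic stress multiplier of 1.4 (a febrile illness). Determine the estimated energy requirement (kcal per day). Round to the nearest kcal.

3732 kcal per day

Mifflin-St Jeor (male): BMR = 10(125.5) + 6.25(175) − 5(83) + 5 = 1255 + 1093.75 − 415 + 5 = 1938.75 kcal/day.
TEE = BMR × activity factor = 1938.75 × 1.375 = 2665.7813 kcal/day.
Apply stress factor: 2665.7813 × 1.4 = 3732.0938 kcal/day.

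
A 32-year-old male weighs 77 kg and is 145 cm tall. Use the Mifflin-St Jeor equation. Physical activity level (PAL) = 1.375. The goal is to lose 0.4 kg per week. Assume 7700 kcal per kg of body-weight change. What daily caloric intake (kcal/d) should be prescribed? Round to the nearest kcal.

Mifflin-St Jeor (male): BMR = 10(77) + 6.25(145) − 5(32) + 5 = 770 + 906.25 − 160 + 5 = 1521.25 kcal/day.
TEE = 1521.25 × 1.375 = 2091.7188 kcal/day.
Required daily deficit = 0.4 × 7700 ÷ 7 = 440 kcal/day.
Target intake = 2091.7188 − 440 = 1651.7188 kcal/day.

1652 kcal/d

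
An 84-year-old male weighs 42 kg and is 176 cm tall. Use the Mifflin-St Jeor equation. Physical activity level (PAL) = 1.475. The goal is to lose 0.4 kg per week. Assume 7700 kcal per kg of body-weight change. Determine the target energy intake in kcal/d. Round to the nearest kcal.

Mifflin-St Jeor (male): BMR = 10(42) + 6.25(176) − 5(84) + 5 = 420 + 1100 − 420 + 5 = 1105 kcal/day.
TEE = 1105 × 1.475 = 1629.875 kcal/day.
Required daily deficit = 0.4 × 7700 ÷ 7 = 440 kcal/day.
Target intake = 1629.875 − 440 = 1189.875 kcal/day.

1190 kcal/d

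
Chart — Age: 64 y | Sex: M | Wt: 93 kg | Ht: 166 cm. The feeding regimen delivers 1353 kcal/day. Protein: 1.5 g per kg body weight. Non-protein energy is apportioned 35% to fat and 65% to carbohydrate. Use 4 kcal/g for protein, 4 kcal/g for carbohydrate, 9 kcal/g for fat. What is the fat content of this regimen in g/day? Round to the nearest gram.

31 g/day

Protein = 1.5 × 93 = 139.5 g → 139.5 × 4 = 558 kcal.
Non-protein calories = 1353 − 558 = 795 kcal.
Fat: 35% × 795 = 278.25 kcal; carbohydrate: 516.75 kcal.
Fat: 278.25 kcal ÷ 9 kcal/g = 30.9167 g.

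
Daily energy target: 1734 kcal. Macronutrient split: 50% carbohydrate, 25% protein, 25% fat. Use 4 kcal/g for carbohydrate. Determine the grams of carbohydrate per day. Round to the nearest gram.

Carbohydrate energy = 50% × 1734 = 867 kcal.
At 4 kcal/g: 867 ÷ 4 = 216.75 g.

217 g/day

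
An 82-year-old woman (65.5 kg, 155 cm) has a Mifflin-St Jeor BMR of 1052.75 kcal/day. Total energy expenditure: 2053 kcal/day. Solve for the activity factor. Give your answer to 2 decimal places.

1.95

Activity factor = TEE ÷ BMR = 2053 ÷ 1052.75 = 1.95.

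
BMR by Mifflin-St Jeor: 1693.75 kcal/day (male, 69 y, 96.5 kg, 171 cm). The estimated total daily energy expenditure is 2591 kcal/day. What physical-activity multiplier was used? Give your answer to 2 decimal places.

Activity factor = TEE ÷ BMR = 2591 ÷ 1693.75 = 1.53.

1.53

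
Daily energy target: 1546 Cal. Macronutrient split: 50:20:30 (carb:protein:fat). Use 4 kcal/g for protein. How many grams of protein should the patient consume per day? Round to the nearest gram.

Protein energy = 20% × 1546 = 309.2 kcal.
At 4 kcal/g: 309.2 ÷ 4 = 77.3 g.

77 g/day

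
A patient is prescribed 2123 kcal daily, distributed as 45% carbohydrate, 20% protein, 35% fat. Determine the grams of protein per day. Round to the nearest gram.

106 g/day

Protein energy = 20% × 2123 = 424.6 kcal.
At 4 kcal/g: 424.6 ÷ 4 = 106.15 g.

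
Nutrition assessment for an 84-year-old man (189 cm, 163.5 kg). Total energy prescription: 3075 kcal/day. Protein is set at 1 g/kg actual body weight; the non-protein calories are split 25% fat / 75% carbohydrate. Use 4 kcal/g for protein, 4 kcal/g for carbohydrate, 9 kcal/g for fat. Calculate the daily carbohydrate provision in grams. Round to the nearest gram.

Protein = 1 × 163.5 = 163.5 g → 163.5 × 4 = 654 kcal.
Non-protein calories = 3075 − 654 = 2421 kcal.
Fat: 25% × 2421 = 605.25 kcal; carbohydrate: 1815.75 kcal.
Carbohydrate: 1815.75 kcal ÷ 4 kcal/g = 453.9375 g.

454 g/day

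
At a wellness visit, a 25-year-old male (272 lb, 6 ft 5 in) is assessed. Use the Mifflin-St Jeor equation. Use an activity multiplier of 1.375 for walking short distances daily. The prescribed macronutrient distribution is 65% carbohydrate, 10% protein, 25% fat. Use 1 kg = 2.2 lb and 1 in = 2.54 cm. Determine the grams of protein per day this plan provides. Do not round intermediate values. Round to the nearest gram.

Convert to metric: weight = 272 ÷ 2.2 = 123.6364 kg; height = (6×12 + 5) × 2.54 = 77 × 2.54 = 195.58 cm.
Mifflin-St Jeor (male): BMR = 10(123.6364) + 6.25(195.58) − 5(25) + 5 = 1236.3636 + 1222.375 − 125 + 5 = 2338.7386 kcal/day.
TEE = 2338.7386 × 1.375 = 3215.7656 kcal/day.
Protein energy = 10% × 3215.7656 = 321.5766 kcal.
Protein = 321.5766 ÷ 4 kcal/g = 80.3941 g.

80 g/day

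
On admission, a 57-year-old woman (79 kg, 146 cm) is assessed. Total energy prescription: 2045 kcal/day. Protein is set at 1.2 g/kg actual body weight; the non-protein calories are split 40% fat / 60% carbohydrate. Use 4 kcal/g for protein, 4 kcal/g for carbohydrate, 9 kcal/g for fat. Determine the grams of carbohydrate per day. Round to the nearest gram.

Protein = 1.2 × 79 = 94.8 g → 94.8 × 4 = 379.2 kcal.
Non-protein calories = 2045 − 379.2 = 1665.8 kcal.
Fat: 40% × 1665.8 = 666.32 kcal; carbohydrate: 999.48 kcal.
Carbohydrate: 999.48 kcal ÷ 4 kcal/g = 249.87 g.

250 g/day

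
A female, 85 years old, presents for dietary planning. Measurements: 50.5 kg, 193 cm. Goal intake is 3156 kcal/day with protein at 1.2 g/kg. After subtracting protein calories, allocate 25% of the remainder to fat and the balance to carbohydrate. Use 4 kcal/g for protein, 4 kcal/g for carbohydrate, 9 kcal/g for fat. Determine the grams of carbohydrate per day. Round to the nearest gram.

Protein = 1.2 × 50.5 = 60.6 g → 60.6 × 4 = 242.4 kcal.
Non-protein calories = 3156 − 242.4 = 2913.6 kcal.
Fat: 25% × 2913.6 = 728.4 kcal; carbohydrate: 2185.2 kcal.
Carbohydrate: 2185.2 kcal ÷ 4 kcal/g = 546.3 g.

546 g/day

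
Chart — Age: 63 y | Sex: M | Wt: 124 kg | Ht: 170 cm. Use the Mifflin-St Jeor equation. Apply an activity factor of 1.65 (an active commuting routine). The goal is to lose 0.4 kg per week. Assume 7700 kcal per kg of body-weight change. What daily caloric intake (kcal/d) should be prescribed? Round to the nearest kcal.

2848 kcal/d

Mifflin-St Jeor (male): BMR = 10(124) + 6.25(170) − 5(63) + 5 = 1240 + 1062.5 − 315 + 5 = 1992.5 kcal/day.
TEE = 1992.5 × 1.65 = 3287.625 kcal/day.
Required daily deficit = 0.4 × 7700 ÷ 7 = 440 kcal/day.
Target intake = 3287.625 − 440 = 2847.625 kcal/day.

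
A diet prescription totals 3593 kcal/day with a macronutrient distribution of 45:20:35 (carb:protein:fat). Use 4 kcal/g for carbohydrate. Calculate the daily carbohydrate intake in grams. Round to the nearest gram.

Carbohydrate energy = 45% × 3593 = 1616.85 kcal.
At 4 kcal/g: 1616.85 ÷ 4 = 404.2125 g.

404 g/day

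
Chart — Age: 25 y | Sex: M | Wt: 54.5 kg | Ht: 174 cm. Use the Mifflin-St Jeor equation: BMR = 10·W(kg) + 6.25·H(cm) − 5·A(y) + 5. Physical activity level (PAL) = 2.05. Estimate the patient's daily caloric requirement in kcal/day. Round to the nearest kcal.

3101 kcal/day

Mifflin-St Jeor (male): BMR = 10(54.5) + 6.25(174) − 5(25) + 5 = 545 + 1087.5 − 125 + 5 = 1512.5 kcal/day.
TEE = BMR × activity factor = 1512.5 × 2.05 = 3100.625 kcal/day.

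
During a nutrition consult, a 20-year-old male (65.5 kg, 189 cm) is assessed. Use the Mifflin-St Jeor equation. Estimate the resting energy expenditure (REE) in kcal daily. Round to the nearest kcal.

Mifflin-St Jeor (male): BMR = 10(65.5) + 6.25(189) − 5(20) + 5 = 655 + 1181.25 − 100 + 5 = 1741.25 kcal/day.

1741 kcal daily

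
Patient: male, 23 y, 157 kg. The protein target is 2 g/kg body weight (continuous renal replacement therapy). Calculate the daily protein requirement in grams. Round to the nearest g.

314 g/day

Protein = 2 g/kg × 157 kg = 314 g/day.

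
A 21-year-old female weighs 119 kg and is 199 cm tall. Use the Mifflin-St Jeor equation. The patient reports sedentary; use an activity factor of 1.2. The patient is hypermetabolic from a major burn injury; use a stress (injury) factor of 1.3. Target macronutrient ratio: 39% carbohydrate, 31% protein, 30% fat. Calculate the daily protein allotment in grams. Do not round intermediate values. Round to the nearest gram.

262 g/day

Mifflin-St Jeor (female): BMR = 10(119) + 6.25(199) − 5(21) − 161 = 1190 + 1243.75 − 105 − 161 = 2167.75 kcal/day.
TEE = 2167.75 × 1.2 = 2601.3 kcal/day.
With stress factor 1.3: 2601.3 × 1.3 = 3381.69 kcal/day.
Protein energy = 31% × 3381.69 = 1048.3239 kcal.
Protein = 1048.3239 ÷ 4 kcal/g = 262.081 g.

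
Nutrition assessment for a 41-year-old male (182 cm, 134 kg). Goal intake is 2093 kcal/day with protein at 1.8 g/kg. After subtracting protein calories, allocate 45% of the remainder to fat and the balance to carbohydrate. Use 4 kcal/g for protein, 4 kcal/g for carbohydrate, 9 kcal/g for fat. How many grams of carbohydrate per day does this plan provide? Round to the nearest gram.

155 g/day

Protein = 1.8 × 134 = 241.2 g → 241.2 × 4 = 964.8 kcal.
Non-protein calories = 2093 − 964.8 = 1128.2 kcal.
Fat: 45% × 1128.2 = 507.69 kcal; carbohydrate: 620.51 kcal.
Carbohydrate: 620.51 kcal ÷ 4 kcal/g = 155.1275 g.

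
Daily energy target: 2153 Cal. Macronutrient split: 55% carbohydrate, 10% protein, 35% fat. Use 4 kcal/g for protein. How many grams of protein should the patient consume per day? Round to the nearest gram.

54 g/day

Protein energy = 10% × 2153 = 215.3 kcal.
At 4 kcal/g: 215.3 ÷ 4 = 53.825 g.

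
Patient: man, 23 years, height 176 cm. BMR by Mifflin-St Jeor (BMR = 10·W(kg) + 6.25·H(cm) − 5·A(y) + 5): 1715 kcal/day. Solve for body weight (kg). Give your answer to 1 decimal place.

1715 = 10·W + 6.25(176) − 5(23) + 5
10·W = 1715 − 990 = 725, so W = 72.5 kg.

72.5 kg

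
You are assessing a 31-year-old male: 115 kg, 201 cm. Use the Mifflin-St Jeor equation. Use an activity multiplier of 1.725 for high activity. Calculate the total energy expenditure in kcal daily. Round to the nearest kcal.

3892 kcal daily

Mifflin-St Jeor (male): BMR = 10(115) + 6.25(201) − 5(31) + 5 = 1150 + 1256.25 − 155 + 5 = 2256.25 kcal/day.
TEE = BMR × activity factor = 2256.25 × 1.725 = 3892.0313 kcal/day.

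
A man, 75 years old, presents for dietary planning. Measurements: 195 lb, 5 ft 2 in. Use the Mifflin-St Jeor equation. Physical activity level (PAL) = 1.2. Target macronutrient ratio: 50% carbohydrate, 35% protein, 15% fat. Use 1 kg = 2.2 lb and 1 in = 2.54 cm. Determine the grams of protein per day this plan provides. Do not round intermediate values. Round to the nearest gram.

158 g/day

Convert to metric: weight = 195 ÷ 2.2 = 88.6364 kg; height = (5×12 + 2) × 2.54 = 62 × 2.54 = 157.48 cm.
Mifflin-St Jeor (male): BMR = 10(88.6364) + 6.25(157.48) − 5(75) + 5 = 886.3636 + 984.25 − 375 + 5 = 1500.6136 kcal/day.
TEE = 1500.6136 × 1.2 = 1800.7364 kcal/day.
Protein energy = 35% × 1800.7364 = 630.2577 kcal.
Protein = 630.2577 ÷ 4 kcal/g = 157.5644 g.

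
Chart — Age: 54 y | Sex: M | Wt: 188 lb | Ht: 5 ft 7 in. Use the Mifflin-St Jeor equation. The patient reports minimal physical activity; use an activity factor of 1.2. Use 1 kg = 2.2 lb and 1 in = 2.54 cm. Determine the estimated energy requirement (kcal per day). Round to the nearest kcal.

Convert to metric: weight = 188 ÷ 2.2 = 85.4545 kg; height = (5×12 + 7) × 2.54 = 67 × 2.54 = 170.18 cm.
Mifflin-St Jeor (male): BMR = 10(85.4545) + 6.25(170.18) − 5(54) + 5 = 854.5455 + 1063.625 − 270 + 5 = 1653.1705 kcal/day.
TEE = BMR × activity factor = 1653.1705 × 1.2 = 1983.8045 kcal/day.

1984 kcal per day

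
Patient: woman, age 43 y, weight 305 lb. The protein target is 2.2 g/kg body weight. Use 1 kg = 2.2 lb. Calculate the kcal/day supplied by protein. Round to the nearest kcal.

Weight in kg = 305 ÷ 2.2 = 138.6364 kg.
Protein = 2.2 g/kg × 138.6364 kg = 305 g/day.
Protein energy = 305 g × 4 kcal/g = 1220 kcal/day.

1220 kcal/day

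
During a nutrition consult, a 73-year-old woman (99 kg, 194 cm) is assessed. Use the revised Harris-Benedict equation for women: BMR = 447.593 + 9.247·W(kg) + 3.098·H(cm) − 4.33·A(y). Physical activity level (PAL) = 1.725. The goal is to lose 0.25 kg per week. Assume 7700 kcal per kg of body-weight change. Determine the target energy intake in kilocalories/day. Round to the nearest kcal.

Harris-Benedict: BMR = 447.593 + 9.247(99) + 3.098(194) − 4.33(73) = 1647.968 kcal/day.
TEE = 1647.968 × 1.725 = 2842.7448 kcal/day.
Required daily deficit = 0.25 × 7700 ÷ 7 = 275 kcal/day.
Target intake = 2842.7448 − 275 = 2567.7448 kcal/day.

2568 kilocalories/day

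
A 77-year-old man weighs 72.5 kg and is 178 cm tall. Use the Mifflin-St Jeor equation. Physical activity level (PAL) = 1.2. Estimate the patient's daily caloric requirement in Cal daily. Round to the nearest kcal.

Mifflin-St Jeor (male): BMR = 10(72.5) + 6.25(178) − 5(77) + 5 = 725 + 1112.5 − 385 + 5 = 1457.5 kcal/day.
TEE = BMR × activity factor = 1457.5 × 1.2 = 1749 kcal/day.

1749 Cal daily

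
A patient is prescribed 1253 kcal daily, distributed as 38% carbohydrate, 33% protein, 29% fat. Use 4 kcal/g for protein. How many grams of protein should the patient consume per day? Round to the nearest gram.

103 g/day

Protein energy = 33% × 1253 = 413.49 kcal.
At 4 kcal/g: 413.49 ÷ 4 = 103.3725 g.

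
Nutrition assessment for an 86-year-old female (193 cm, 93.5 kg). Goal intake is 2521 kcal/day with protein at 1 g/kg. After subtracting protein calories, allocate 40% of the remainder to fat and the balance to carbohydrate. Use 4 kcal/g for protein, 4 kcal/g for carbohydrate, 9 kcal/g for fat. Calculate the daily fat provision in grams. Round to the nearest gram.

95 g/day

Protein = 1 × 93.5 = 93.5 g → 93.5 × 4 = 374 kcal.
Non-protein calories = 2521 − 374 = 2147 kcal.
Fat: 40% × 2147 = 858.8 kcal; carbohydrate: 1288.2 kcal.
Fat: 858.8 kcal ÷ 9 kcal/g = 95.4222 g.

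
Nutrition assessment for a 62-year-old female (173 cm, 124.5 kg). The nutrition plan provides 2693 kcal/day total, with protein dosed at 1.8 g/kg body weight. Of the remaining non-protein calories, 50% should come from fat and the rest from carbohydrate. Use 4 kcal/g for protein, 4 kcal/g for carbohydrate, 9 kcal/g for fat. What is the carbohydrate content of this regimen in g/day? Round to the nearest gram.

225 g/day

Protein = 1.8 × 124.5 = 224.1 g → 224.1 × 4 = 896.4 kcal.
Non-protein calories = 2693 − 896.4 = 1796.6 kcal.
Fat: 50% × 1796.6 = 898.3 kcal; carbohydrate: 898.3 kcal.
Carbohydrate: 898.3 kcal ÷ 4 kcal/g = 224.575 g.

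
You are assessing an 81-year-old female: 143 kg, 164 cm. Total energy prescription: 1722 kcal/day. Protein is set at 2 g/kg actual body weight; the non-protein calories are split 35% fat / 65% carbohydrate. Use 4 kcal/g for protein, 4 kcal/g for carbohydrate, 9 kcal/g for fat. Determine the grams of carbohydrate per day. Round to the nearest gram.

Protein = 2 × 143 = 286 g → 286 × 4 = 1144 kcal.
Non-protein calories = 1722 − 1144 = 578 kcal.
Fat: 35% × 578 = 202.3 kcal; carbohydrate: 375.7 kcal.
Carbohydrate: 375.7 kcal ÷ 4 kcal/g = 93.925 g.

94 g/day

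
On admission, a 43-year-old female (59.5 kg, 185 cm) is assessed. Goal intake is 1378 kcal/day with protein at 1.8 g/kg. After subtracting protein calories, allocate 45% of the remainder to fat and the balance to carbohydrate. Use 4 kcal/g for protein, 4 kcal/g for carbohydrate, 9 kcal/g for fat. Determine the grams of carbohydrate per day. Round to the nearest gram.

131 g/day

Protein = 1.8 × 59.5 = 107.1 g → 107.1 × 4 = 428.4 kcal.
Non-protein calories = 1378 − 428.4 = 949.6 kcal.
Fat: 45% × 949.6 = 427.32 kcal; carbohydrate: 522.28 kcal.
Carbohydrate: 522.28 kcal ÷ 4 kcal/g = 130.57 g.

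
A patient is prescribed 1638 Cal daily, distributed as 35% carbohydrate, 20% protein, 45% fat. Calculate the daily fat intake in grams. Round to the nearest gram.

82 g/day

Fat energy = 45% × 1638 = 737.1 kcal.
At 9 kcal/g: 737.1 ÷ 9 = 81.9 g.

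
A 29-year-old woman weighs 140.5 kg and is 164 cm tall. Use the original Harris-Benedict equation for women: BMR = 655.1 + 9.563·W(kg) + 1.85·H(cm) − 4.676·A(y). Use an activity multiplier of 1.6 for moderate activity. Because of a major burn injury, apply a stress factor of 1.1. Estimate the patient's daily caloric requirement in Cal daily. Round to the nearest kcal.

3813 Cal daily

Harris-Benedict: BMR = 655.1 + 9.563(140.5) + 1.85(164) − 4.676(29) = 2166.4975 kcal/day.
TEE = BMR × activity factor = 2166.4975 × 1.6 = 3466.396 kcal/day.
Apply stress factor: 3466.396 × 1.1 = 3813.0356 kcal/day.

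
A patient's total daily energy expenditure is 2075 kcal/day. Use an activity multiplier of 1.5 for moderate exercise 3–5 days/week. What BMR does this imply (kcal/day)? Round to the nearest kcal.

BMR = TEE ÷ activity factor = 2075 ÷ 1.5 = 1383.3333 kcal/day.

1383 kcal/day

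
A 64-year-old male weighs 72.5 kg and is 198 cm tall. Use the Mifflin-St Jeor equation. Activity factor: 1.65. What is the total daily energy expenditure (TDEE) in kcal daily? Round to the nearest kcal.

2718 kcal daily

Mifflin-St Jeor (male): BMR = 10(72.5) + 6.25(198) − 5(64) + 5 = 725 + 1237.5 − 320 + 5 = 1647.5 kcal/day.
TEE = BMR × activity factor = 1647.5 × 1.65 = 2718.375 kcal/day.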